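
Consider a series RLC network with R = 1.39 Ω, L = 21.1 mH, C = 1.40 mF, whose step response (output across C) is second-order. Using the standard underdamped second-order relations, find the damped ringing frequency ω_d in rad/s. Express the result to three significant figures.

ω_d ≈ 181 rad/s

For a series RLC circuit (capacitor voltage as output), ω_n = 1/√(LC) = 1/√(21.1 mH · 1.40 mF) = 184 rad/s.
ζ = (R/2)·√(C/L) = (1.39/2)·√(1.40 mF/21.1 mH) = 0.179.
The damped frequency ω_d = ω_n√(1−ζ²) = 181 rad/s.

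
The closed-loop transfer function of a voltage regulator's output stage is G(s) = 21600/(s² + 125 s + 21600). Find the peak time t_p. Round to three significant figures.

t_p ≈ 0.0236 s

Matching coefficients with s² + 2ζω_n s + ω_n² gives ω_n² = 21600 ⇒ ω_n = 147 rad/s, and ζ = 125/(2ω_n) = 0.425.
ω_d = 147·√(1 − 0.425²) = 133 rad/s. Then t_p = π/ω_d = 0.0236 s.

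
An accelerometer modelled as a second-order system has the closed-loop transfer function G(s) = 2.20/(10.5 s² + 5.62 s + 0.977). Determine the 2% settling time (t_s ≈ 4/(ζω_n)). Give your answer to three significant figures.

t_s ≈ 14.9 s

Dividing through by 10.5: denominator becomes s² + 0.5352 s + 0.09305.
So ω_n = √0.09305 = 0.305 rad/s and ζ = 0.5352/(2·0.305) = 0.877.
t_s ≈ 4/(ζω_n) = 14.9 s.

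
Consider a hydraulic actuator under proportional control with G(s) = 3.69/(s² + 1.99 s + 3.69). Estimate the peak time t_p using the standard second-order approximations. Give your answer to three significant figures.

Matching coefficients with s² + 2ζω_n s + ω_n² gives ω_n² = 3.69 ⇒ ω_n = 1.92 rad/s, and ζ = 1.99/(2ω_n) = 0.518.
ω_d = 1.92·√(1 − 0.518²) = 1.64 rad/s. Then t_p = π/ω_d = 1.91 s.

t_p ≈ 1.91 s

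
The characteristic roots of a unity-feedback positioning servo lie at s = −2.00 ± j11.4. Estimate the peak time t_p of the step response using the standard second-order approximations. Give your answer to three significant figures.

t_p = π/ω_d with ω_d = 11.4 (the imaginary part), so t_p = 0.276 s.

t_p ≈ 0.276 s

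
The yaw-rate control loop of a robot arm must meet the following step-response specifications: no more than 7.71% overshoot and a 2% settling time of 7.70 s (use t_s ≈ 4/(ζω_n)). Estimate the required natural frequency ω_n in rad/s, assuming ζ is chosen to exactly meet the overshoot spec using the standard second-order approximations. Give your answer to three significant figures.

ω_n ≈ 0.822 rad/s

ζ = −ln(OS)/√(π² + (ln OS)²). With OS = 0.0771, ln OS = −2.563 and ζ = 2.563/4.054 = 0.632.
Then ω_n = 4/(ζ t_s) = 4/(0.632 × 7.70) = 0.822 rad/s.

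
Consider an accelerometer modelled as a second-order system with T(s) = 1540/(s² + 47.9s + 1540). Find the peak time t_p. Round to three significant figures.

ω_n = √1540 = 39.2 rad/s; ζ = 47.9/(2·39.2) = 0.610.
ω_d = 39.2·√(1 − 0.610²) = 31.1 rad/s. Then t_p = π/ω_d = 0.101 s.

t_p ≈ 0.101 s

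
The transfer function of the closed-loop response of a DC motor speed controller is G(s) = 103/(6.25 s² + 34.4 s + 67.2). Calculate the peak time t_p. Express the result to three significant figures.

t_p ≈ 1.76 s

Dividing through by 6.25: denominator becomes s² + 5.504 s + 10.75.
So ω_n = √10.75 = 3.28 rad/s and ζ = 5.504/(2·3.28) = 0.839.
ω_d = ω_n√(1−ζ²) = 1.78 rad/s. t_p = π/ω_d = 1.76 s.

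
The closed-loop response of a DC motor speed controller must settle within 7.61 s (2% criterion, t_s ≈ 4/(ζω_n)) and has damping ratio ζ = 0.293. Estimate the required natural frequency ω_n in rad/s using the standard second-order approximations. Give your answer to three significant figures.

Rearranging t_s ≈ 4/(ζω_n) gives ω_n = 4/(ζ·t_s) = 4/(0.293 × 7.61) = 1.79 rad/s.

ω_n ≈ 1.79 rad/s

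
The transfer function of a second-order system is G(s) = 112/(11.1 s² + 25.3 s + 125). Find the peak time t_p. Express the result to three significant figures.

t_p ≈ 0.995 s

Dividing through by 11.1: denominator becomes s² + 2.279 s + 11.26.
So ω_n = √11.26 = 3.36 rad/s and ζ = 2.279/(2·3.36) = 0.340.
ω_d = 3.36·√(1 − 0.340²) = 3.16 rad/s. t_p = π/ω_d = 0.995 s.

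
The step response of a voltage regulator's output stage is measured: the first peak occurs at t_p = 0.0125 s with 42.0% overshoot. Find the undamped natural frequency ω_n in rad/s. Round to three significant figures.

ζ from %OS: ζ = |ln 0.420|/√(π²+ln²0.420) = 0.266.
From t_p = π/ω_d, ω_d = π/0.0125 = 251 rad/s, so ω_n = ω_d/√(1−ζ²) = 261 rad/s.

ω_n ≈ 261 rad/s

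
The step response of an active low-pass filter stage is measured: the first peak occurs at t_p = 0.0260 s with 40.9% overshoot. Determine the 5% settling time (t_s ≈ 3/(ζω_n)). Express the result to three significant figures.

t_s ≈ 0.0872 s

The overshoot fixes ζ = −ln(OS)/√(π²+ln²(OS)) = 0.274.
t_p = π/ω_d ⇒ ω_d = 121 rad/s; then ω_n = ω_d/√(1−ζ²) = 126 rad/s.
t_s ≈ 3/(ζω_n) = 3/(0.274·126) = 0.0872 s.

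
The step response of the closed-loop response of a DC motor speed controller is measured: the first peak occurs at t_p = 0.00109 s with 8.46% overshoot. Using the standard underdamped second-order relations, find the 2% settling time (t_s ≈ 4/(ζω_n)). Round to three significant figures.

t_s ≈ 0.00177 s

From the overshoot, ζ = −ln(OS)/√(π²+ln²(OS)) = 0.618.
t_p = π/ω_d ⇒ ω_d = 2880 rad/s; then ω_n = ω_d/√(1−ζ²) = 3670 rad/s.
t_s ≈ 4/(ζω_n) = 4/(0.618·3670) = 0.00177 s.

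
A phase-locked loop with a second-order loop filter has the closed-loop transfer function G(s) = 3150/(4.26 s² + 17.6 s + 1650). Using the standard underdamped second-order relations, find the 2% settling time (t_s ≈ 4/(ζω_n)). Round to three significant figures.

t_s ≈ 1.94 s

Dividing through by 4.26: denominator becomes s² + 4.131 s + 387.3.
So ω_n = √387.3 = 19.7 rad/s and ζ = 4.131/(2·19.7) = 0.105.
t_s ≈ 4/(ζω_n) = 1.94 s.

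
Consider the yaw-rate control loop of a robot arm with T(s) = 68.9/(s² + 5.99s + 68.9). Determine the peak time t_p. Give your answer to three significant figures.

ω_n = √68.9 = 8.30 rad/s; ζ = 5.99/(2·8.30) = 0.361.
ω_d = ω_n√(1−ζ²) = 7.74 rad/s. Then t_p = π/ω_d = 0.406 s.

t_p ≈ 0.406 s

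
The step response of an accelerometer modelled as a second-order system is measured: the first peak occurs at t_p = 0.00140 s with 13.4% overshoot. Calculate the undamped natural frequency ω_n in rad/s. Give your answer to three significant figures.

ω_n ≈ 2660 rad/s

ζ from %OS: ζ = |ln 0.134|/√(π²+ln²0.134) = 0.539.
t_p = π/ω_d ⇒ ω_d = 2240 rad/s; then ω_n = ω_d/√(1−ζ²) = 2660 rad/s.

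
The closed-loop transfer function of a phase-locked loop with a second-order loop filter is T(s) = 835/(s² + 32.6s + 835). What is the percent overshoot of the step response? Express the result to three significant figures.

ω_n = √835 = 28.9 rad/s; ζ = 32.6/(2·28.9) = 0.564.
%OS = 100 e^{−πζ/√(1−ζ²)} with ζ = 0.564 gives 11.7%.

%OS ≈ 11.7%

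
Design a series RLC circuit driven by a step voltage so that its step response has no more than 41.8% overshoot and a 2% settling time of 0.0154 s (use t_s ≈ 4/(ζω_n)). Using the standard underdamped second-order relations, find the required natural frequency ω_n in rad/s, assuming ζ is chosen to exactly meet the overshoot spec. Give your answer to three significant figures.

Inverting the overshoot relation: ζ = |ln 0.418|/√(π² + ln²0.418) = 0.268.
Then ω_n = 4/(ζ t_s) = 4/(0.268 × 0.0154) = 971 rad/s.

ω_n ≈ 971 rad/s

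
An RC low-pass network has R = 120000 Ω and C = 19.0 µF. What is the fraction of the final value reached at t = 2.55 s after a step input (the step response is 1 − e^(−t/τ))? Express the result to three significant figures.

y/y_∞ ≈ 0.673

τ = RC = 120000 × 19.0 µF = 2.28 s.
y(t)/y_∞ = 1 − e^(−t/τ) = 1 − e^(−2.55/2.28) = 1 − e^(−1.12) = 0.673.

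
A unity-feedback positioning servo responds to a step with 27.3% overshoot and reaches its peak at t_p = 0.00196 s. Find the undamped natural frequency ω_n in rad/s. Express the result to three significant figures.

From the overshoot, ζ = −ln(OS)/√(π²+ln²(OS)) = 0.382.
From t_p = π/ω_d, ω_d = π/0.00196 = 1600 rad/s, so ω_n = ω_d/√(1−ζ²) = 1730 rad/s.

ω_n ≈ 1730 rad/s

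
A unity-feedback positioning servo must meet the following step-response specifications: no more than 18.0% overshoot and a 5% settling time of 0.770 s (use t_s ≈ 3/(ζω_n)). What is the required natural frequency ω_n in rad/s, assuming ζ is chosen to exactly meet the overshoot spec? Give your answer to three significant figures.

From %OS = 100·exp(−πζ/√(1−ζ²)), invert to get ζ = −ln(OS)/√(π² + ln²(OS)) with OS = 0.180.
−ln 0.180 = 1.715, so ζ = 1.715/√(π² + 2.941) = 0.479.
Then ω_n = 3/(ζ t_s) = 3/(0.479 × 0.770) = 8.13 rad/s.

ω_n ≈ 8.13 rad/s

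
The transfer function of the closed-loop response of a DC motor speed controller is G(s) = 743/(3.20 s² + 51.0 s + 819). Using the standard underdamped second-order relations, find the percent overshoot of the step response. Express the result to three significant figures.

Dividing through by 3.20: denominator becomes s² + 15.94 s + 255.9.
So ω_n = √255.9 = 16.0 rad/s and ζ = 15.94/(2·16.0) = 0.498.
%OS = 100·exp(−πζ/√(1−ζ²)) = 16.5%.

%OS ≈ 16.5%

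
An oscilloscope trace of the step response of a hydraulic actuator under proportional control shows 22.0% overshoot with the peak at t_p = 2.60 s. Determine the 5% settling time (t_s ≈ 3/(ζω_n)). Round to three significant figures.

t_s ≈ 5.15 s

The overshoot fixes ζ = −ln(OS)/√(π²+ln²(OS)) = 0.434.
From t_p = π/ω_d, ω_d = π/2.60 = 1.21 rad/s, so ω_n = ω_d/√(1−ζ²) = 1.34 rad/s.
t_s ≈ 3/(ζω_n) = 3/(0.434·1.34) = 5.15 s.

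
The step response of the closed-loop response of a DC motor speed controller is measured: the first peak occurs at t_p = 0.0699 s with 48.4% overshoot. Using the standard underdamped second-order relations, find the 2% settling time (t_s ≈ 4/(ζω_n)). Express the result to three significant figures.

t_s ≈ 0.385 s

The overshoot fixes ζ = −ln(OS)/√(π²+ln²(OS)) = 0.225.
From t_p = π/ω_d, ω_d = π/0.0699 = 44.9 rad/s, so ω_n = ω_d/√(1−ζ²) = 46.1 rad/s.
t_s ≈ 4/(ζω_n) = 4/(0.225·46.1) = 0.385 s.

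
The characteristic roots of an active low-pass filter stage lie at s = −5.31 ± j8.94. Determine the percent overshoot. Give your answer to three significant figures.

%OS ≈ 15.5%

With σ = 5.31, ω_d = 8.94: ω_n = √(σ²+ω_d²) = 10.4 rad/s, ζ = σ/ω_n = 0.511.
%OS = 100 e^{−πζ/√(1−ζ²)} with ζ = 0.511 gives 15.5%.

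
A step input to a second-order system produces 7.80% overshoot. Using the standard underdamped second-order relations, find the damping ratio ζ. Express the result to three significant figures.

From %OS = 100·exp(−πζ/√(1−ζ²)), invert to get ζ = −ln(OS)/√(π² + ln²(OS)) with OS = 0.0780.
−ln 0.0780 = 2.551, so ζ = 2.551/√(π² + 6.508) = 0.630.

ζ ≈ 0.630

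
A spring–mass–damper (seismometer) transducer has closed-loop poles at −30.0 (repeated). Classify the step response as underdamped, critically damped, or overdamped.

critically damped

Since there is a repeated negative-real pole, the response is critically damped.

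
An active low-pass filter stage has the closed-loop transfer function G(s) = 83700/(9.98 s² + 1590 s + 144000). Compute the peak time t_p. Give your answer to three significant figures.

Dividing through by 9.98: denominator becomes s² + 159.3 s + 14430.
So ω_n = √14430 = 120 rad/s and ζ = 159.3/(2·120) = 0.663.
ω_d = 120·√(1 − 0.663²) = 89.9 rad/s. t_p = π/ω_d = 0.0349 s.

t_p ≈ 0.0349 s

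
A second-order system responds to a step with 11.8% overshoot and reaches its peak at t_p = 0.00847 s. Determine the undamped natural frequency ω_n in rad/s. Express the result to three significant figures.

From the overshoot, ζ = −ln(OS)/√(π²+ln²(OS)) = 0.562.
t_p = π/ω_d ⇒ ω_d = 371 rad/s; then ω_n = ω_d/√(1−ζ²) = 449 rad/s.

ω_n ≈ 449 rad/s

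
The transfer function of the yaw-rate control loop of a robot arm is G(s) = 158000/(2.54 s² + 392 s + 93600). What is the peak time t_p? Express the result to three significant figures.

Dividing through by 2.54: denominator becomes s² + 154.3 s + 36850.
So ω_n = √36850 = 192 rad/s and ζ = 154.3/(2·192) = 0.402.
The damped frequency ω_d = ω_n√(1−ζ²) = 176 rad/s. t_p = π/ω_d = 0.0179 s.

t_p ≈ 0.0179 s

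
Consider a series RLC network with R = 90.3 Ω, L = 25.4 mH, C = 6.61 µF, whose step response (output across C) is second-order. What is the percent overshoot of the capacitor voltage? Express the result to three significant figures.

For a series RLC circuit (capacitor voltage as output), ω_n = 1/√(LC) = 1/√(25.4 mH · 6.61 µF) = 2440 rad/s.
ζ = (R/2)·√(C/L) = (90.3/2)·√(6.61 µF/25.4 mH) = 0.728.
%OS = 100·exp(−πζ/√(1−ζ²)) = 3.55%.

%OS ≈ 3.55%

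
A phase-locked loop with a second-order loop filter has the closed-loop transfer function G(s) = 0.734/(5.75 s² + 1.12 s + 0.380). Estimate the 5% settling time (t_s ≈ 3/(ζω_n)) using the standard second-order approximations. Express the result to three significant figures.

t_s ≈ 30.8 s

Dividing through by 5.75: denominator becomes s² + 0.1948 s + 0.06609.
So ω_n = √0.06609 = 0.257 rad/s and ζ = 0.1948/(2·0.257) = 0.379.
t_s ≈ 3/(ζω_n) = 30.8 s.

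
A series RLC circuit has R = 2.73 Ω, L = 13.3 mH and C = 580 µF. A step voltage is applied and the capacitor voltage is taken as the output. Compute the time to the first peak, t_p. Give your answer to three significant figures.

For a series RLC circuit (capacitor voltage as output), ω_n = 1/√(LC) = 1/√(13.3 mH · 580 µF) = 360 rad/s.
ζ = (R/2)·√(C/L) = (2.73/2)·√(580 µF/13.3 mH) = 0.285.
ω_d = 360·√(1 − 0.285²) = 345 rad/s. t_p = π/ω_d = 0.00910 s.

t_p ≈ 0.00910 s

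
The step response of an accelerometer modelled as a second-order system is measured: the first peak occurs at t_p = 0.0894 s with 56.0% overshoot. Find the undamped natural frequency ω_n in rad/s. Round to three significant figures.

ω_n ≈ 35.7 rad/s

From the overshoot, ζ = −ln(OS)/√(π²+ln²(OS)) = 0.181.
t_p = π/ω_d ⇒ ω_d = 35.1 rad/s; then ω_n = ω_d/√(1−ζ²) = 35.7 rad/s.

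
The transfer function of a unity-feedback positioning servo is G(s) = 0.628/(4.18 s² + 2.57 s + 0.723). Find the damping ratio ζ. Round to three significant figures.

Dividing through by 4.18: denominator becomes s² + 0.6148 s + 0.1730.
So ω_n = √0.1730 = 0.416 rad/s and ζ = 0.6148/(2·0.416) = 0.739.

ζ ≈ 0.739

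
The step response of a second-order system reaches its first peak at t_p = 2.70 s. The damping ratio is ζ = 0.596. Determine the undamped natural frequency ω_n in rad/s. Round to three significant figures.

ω_n ≈ 1.45 rad/s

Peak time t_p = π/ω_d, so ω_d = π/t_p = π/2.70 = 1.16 rad/s.
ω_n = ω_d/√(1−ζ²) = 1.16/√0.645 = 1.45 rad/s.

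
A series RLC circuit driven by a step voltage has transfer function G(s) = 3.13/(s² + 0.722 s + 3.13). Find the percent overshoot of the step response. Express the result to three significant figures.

ω_n = √3.13 = 1.77 rad/s; ζ = 0.722/(2·1.77) = 0.204.
%OS = 100·exp(−πζ/√(1−ζ²)) = 52.0%.

%OS ≈ 52.0%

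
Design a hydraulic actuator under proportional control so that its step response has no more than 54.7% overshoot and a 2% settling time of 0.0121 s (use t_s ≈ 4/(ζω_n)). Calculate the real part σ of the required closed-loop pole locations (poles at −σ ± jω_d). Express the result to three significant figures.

The settling-time spec alone fixes σ = ζω_n = 4/t_s = 4/0.0121 = 331.
(Overshoot then fixes ζ = 0.189 and hence ω_d = σ·√(1−ζ²)/ζ = 1720 rad/s.)

σ ≈ 331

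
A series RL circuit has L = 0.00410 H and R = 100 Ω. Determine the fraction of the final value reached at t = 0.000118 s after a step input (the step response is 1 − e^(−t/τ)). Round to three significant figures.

y/y_∞ ≈ 0.944

τ = L/R = 0.00410/100 = 0.0000410 s.
y(t)/y_∞ = 1 − e^(−t/τ) = 1 − e^(−0.000118/0.0000410) = 1 − e^(−2.88) = 0.944.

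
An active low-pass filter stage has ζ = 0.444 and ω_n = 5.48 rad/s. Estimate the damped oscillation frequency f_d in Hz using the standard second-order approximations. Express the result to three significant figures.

f_d ≈ 0.781 Hz

ω_d = ω_n√(1−ζ²) = 5.48·√0.803 = 4.91 rad/s.
f_d = ω_d/(2π) = 0.781 Hz.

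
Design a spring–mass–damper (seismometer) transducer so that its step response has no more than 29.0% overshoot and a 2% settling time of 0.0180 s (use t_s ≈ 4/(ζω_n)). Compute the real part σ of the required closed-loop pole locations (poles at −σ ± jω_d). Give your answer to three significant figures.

σ ≈ 222

The settling-time spec alone fixes σ = ζω_n = 4/t_s = 4/0.0180 = 222.
(Overshoot then fixes ζ = 0.367 and hence ω_d = σ·√(1−ζ²)/ζ = 564 rad/s.)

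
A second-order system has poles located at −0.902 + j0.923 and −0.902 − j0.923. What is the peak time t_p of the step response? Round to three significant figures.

t_p ≈ 3.40 s

t_p = π/ω_d with ω_d = 0.923 (the imaginary part), so t_p = 3.40 s.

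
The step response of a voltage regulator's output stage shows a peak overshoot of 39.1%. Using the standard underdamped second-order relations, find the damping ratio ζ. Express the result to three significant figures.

ζ = −ln(OS)/√(π² + (ln OS)²). With OS = 0.391, ln OS = −0.9390 and ζ = 0.9390/3.279 = 0.286.

ζ ≈ 0.286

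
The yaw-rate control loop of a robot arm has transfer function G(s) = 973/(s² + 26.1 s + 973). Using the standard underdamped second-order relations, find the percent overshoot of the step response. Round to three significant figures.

%OS ≈ 23.5%

Matching coefficients with s² + 2ζω_n s + ω_n² gives ω_n² = 973 ⇒ ω_n = 31.2 rad/s, and ζ = 26.1/(2ω_n) = 0.418.
%OS = 100 e^{−πζ/√(1−ζ²)} with ζ = 0.418 gives 23.5%.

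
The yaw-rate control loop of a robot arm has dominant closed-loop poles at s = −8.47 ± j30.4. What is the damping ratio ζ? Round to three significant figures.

ζ ≈ 0.268

|pole| = ω_n = √(8.47² + 30.4²) = 31.6 rad/s; ζ = cos θ = σ/ω_n = 0.268.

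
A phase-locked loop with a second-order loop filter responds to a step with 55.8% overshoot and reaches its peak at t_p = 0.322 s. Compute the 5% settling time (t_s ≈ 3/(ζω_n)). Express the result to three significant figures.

t_s ≈ 1.66 s

ζ from %OS: ζ = |ln 0.558|/√(π²+ln²0.558) = 0.183.
From t_p = π/ω_d, ω_d = π/0.322 = 9.76 rad/s, so ω_n = ω_d/√(1−ζ²) = 9.92 rad/s.
t_s ≈ 3/(ζω_n) = 3/(0.183·9.92) = 1.66 s.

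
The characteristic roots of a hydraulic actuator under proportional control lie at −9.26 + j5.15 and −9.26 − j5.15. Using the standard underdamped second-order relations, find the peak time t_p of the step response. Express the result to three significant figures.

t_p = π/ω_d with ω_d = 5.15 (the imaginary part), so t_p = 0.610 s.

t_p ≈ 0.610 s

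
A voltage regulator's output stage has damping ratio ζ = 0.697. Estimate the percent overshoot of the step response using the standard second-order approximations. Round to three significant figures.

%OS ≈ 4.72%

For an underdamped second-order system, %OS = 100·exp(−πζ/√(1−ζ²)).
πζ/√(1−ζ²) = π·0.697/√(1−0.486) = 3.054, so %OS = 100·e^(−3.054) = 4.72%.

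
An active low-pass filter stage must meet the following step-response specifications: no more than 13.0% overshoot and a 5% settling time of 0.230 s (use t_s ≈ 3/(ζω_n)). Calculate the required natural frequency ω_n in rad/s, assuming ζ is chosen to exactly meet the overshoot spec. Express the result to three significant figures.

ω_n ≈ 23.9 rad/s

ζ = −ln(OS)/√(π² + (ln OS)²). With OS = 0.130, ln OS = −2.040 and ζ = 2.040/3.746 = 0.545.
From t_s ≈ 3/(ζω_n): ω_n = 3/(ζ·t_s) = 3/(0.545·0.230) = 23.9 rad/s.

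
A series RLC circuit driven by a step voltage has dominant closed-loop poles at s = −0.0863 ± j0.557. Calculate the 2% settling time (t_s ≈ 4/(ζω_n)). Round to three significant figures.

t_s ≈ 46.3 s

For poles at −σ ± jω_d, ζω_n = σ = 0.0863, so t_s ≈ 4/σ = 46.3 s.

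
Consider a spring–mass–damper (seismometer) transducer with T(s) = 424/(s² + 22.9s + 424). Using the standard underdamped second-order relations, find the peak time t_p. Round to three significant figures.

Comparing the denominator to s² + 2ζω_n s + ω_n²: ω_n = √424 = 20.6 rad/s, and 2ζω_n = 22.9 so ζ = 22.9/(2·20.6) = 0.556.
The damped frequency ω_d = ω_n√(1−ζ²) = 17.1 rad/s. Then t_p = π/ω_d = 0.184 s.

t_p ≈ 0.184 s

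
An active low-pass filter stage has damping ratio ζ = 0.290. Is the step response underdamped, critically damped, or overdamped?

underdamped

Since ζ = 0.290 < 1, the system is underdamped.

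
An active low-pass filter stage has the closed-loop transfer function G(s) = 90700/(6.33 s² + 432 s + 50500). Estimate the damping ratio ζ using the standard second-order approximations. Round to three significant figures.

Dividing through by 6.33: denominator becomes s² + 68.25 s + 7978.
So ω_n = √7978 = 89.3 rad/s and ζ = 68.25/(2·89.3) = 0.382.

ζ ≈ 0.382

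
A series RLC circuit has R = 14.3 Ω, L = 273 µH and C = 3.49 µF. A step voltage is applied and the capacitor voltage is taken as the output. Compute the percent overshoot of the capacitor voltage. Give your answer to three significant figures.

For a series RLC circuit (capacitor voltage as output), ω_n = 1/√(LC) = 1/√(273 µH · 3.49 µF) = 32400 rad/s.
ζ = (R/2)·√(C/L) = (14.3/2)·√(3.49 µF/273 µH) = 0.808.
%OS = 100 e^{−πζ/√(1−ζ²)} with ζ = 0.808 gives 1.34%.

%OS ≈ 1.34%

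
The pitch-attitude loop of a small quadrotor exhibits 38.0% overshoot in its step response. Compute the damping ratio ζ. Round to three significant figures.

Inverting the overshoot relation: ζ = |ln 0.380|/√(π² + ln²0.380) = 0.294.

ζ ≈ 0.294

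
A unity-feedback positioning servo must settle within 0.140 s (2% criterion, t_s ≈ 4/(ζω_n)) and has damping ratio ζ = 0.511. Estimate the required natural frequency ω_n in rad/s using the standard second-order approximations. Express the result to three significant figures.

Rearranging t_s ≈ 4/(ζω_n) gives ω_n = 4/(ζ·t_s) = 4/(0.511 × 0.140) = 55.9 rad/s.

ω_n ≈ 55.9 rad/s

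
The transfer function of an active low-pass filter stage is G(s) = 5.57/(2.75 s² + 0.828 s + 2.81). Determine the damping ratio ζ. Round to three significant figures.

Dividing through by 2.75: denominator becomes s² + 0.3011 s + 1.022.
So ω_n = √1.022 = 1.01 rad/s and ζ = 0.3011/(2·1.01) = 0.149.

ζ ≈ 0.149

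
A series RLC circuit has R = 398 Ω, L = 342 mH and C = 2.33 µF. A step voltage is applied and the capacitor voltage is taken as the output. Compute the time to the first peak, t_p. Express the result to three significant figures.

t_p ≈ 0.00328 s

For a series RLC circuit (capacitor voltage as output), ω_n = 1/√(LC) = 1/√(342 mH · 2.33 µF) = 1120 rad/s.
ζ = (R/2)·√(C/L) = (398/2)·√(2.33 µF/342 mH) = 0.519.
ω_d = 1120·√(1 − 0.519²) = 957 rad/s. t_p = π/ω_d = 0.00328 s.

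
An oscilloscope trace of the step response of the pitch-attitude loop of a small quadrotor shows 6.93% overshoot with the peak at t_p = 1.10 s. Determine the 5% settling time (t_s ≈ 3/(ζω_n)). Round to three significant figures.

t_s ≈ 1.24 s

ζ from %OS: ζ = |ln 0.0693|/√(π²+ln²0.0693) = 0.648.
From t_p = π/ω_d, ω_d = π/1.10 = 2.86 rad/s, so ω_n = ω_d/√(1−ζ²) = 3.75 rad/s.
t_s ≈ 3/(ζω_n) = 3/(0.648·3.75) = 1.24 s.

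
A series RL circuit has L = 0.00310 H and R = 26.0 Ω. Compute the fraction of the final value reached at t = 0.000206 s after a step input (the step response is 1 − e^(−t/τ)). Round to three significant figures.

τ = L/R = 0.00310/26.0 = 0.000119 s.
y(t)/y_∞ = 1 − e^(−t/τ) = 1 − e^(−0.000206/0.000119) = 1 − e^(−1.73) = 0.822.

y/y_∞ ≈ 0.822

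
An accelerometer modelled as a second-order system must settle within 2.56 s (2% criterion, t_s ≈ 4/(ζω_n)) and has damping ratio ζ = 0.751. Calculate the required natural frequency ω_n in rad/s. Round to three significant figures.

Rearranging t_s ≈ 4/(ζω_n) gives ω_n = 4/(ζ·t_s) = 4/(0.751 × 2.56) = 2.08 rad/s.

ω_n ≈ 2.08 rad/s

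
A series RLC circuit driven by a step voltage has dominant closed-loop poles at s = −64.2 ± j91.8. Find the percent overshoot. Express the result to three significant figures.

%OS ≈ 11.1%

With σ = 64.2, ω_d = 91.8: ω_n = √(σ²+ω_d²) = 112 rad/s, ζ = σ/ω_n = 0.573.
%OS = 100·exp(−πζ/√(1−ζ²)) = 11.1%.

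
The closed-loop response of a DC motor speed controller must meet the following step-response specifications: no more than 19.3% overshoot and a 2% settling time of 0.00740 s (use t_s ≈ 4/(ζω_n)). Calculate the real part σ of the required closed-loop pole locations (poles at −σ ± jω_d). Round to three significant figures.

The settling-time spec alone fixes σ = ζω_n = 4/t_s = 4/0.00740 = 541.
(Overshoot then fixes ζ = 0.464 and hence ω_d = σ·√(1−ζ²)/ζ = 1030 rad/s.)

σ ≈ 541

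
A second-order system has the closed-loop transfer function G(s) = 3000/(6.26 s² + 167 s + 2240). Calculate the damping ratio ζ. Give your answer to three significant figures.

Dividing through by 6.26: denominator becomes s² + 26.68 s + 357.8.
So ω_n = √357.8 = 18.9 rad/s and ζ = 26.68/(2·18.9) = 0.705.

ζ ≈ 0.705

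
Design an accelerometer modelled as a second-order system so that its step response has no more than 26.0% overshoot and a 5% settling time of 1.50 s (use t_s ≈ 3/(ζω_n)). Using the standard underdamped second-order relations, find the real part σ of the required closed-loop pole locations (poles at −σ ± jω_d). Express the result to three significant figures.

The settling-time spec alone fixes σ = ζω_n = 3/t_s = 3/1.50 = 2.00.
(Overshoot then fixes ζ = 0.394 and hence ω_d = σ·√(1−ζ²)/ζ = 4.66 rad/s.)

σ ≈ 2.00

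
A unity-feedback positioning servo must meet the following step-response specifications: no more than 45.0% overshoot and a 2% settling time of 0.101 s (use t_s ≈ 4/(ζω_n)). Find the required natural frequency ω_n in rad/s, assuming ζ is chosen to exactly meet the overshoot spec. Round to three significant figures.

ω_n ≈ 161 rad/s

From %OS = 100·exp(−πζ/√(1−ζ²)), invert to get ζ = −ln(OS)/√(π² + ln²(OS)) with OS = 0.450.
−ln 0.450 = 0.7985, so ζ = 0.7985/√(π² + 0.6376) = 0.246.
Then ω_n = 4/(ζ t_s) = 4/(0.246 × 0.101) = 161 rad/s.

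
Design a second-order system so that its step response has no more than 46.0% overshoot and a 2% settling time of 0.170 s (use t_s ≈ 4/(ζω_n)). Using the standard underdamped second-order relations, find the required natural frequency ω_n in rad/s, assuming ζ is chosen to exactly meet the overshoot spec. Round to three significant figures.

ω_n ≈ 98.1 rad/s

From %OS = 100·exp(−πζ/√(1−ζ²)), invert to get ζ = −ln(OS)/√(π² + ln²(OS)) with OS = 0.460.
−ln 0.460 = 0.7765, so ζ = 0.7765/√(π² + 0.6030) = 0.240.
From t_s ≈ 4/(ζω_n): ω_n = 4/(ζ·t_s) = 4/(0.240·0.170) = 98.1 rad/s.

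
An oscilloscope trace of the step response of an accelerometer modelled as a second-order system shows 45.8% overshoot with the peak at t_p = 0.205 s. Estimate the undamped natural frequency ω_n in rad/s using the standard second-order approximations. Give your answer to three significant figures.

From the overshoot, ζ = −ln(OS)/√(π²+ln²(OS)) = 0.241.
From t_p = π/ω_d, ω_d = π/0.205 = 15.3 rad/s, so ω_n = ω_d/√(1−ζ²) = 15.8 rad/s.

ω_n ≈ 15.8 rad/s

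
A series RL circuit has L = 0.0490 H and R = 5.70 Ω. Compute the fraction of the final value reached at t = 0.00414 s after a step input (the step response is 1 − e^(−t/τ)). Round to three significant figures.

τ = L/R = 0.0490/5.70 = 0.00860 s.
y(t)/y_∞ = 1 − e^(−t/τ) = 1 − e^(−0.00414/0.00860) = 1 − e^(−0.482) = 0.382.

y/y_∞ ≈ 0.382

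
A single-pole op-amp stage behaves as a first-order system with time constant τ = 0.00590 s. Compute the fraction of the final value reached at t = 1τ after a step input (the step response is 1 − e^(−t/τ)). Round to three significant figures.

y/y_∞ ≈ 0.632

y(t)/y_∞ = 1 − e^(−t/τ) = 1 − e^(−1) = 1 − e^(−1.00) = 0.632.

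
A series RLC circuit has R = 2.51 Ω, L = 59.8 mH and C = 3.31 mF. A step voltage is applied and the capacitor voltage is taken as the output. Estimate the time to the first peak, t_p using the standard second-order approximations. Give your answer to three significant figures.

t_p ≈ 0.0463 s

For a series RLC circuit (capacitor voltage as output), ω_n = 1/√(LC) = 1/√(59.8 mH · 3.31 mF) = 71.1 rad/s.
ζ = (R/2)·√(C/L) = (2.51/2)·√(3.31 mF/59.8 mH) = 0.295.
The damped frequency ω_d = ω_n√(1−ζ²) = 67.9 rad/s. t_p = π/ω_d = 0.0463 s.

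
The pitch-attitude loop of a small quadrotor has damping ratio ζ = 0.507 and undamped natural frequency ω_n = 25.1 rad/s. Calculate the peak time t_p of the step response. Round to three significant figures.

The damped frequency is ω_d = ω_n√(1−ζ²) = 25.1·√(1−0.257) = 21.6 rad/s.
Peak time t_p = π/ω_d = π/21.6 = 0.145 s.

t_p ≈ 0.145 s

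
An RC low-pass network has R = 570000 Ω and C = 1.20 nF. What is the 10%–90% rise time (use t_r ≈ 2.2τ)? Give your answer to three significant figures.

t_r ≈ 0.00150 s

τ = RC = 570000 × 1.20 nF = 0.000684 s.
t_r ≈ 2.2τ = 0.00150 s.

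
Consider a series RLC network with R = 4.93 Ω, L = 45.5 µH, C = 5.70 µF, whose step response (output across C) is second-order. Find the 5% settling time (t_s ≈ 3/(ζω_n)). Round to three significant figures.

For a series RLC circuit (capacitor voltage as output), ω_n = 1/√(LC) = 1/√(45.5 µH · 5.70 µF) = 62100 rad/s.
ζ = (R/2)·√(C/L) = (4.93/2)·√(5.70 µF/45.5 µH) = 0.872.
t_s ≈ 3/(ζω_n) = 0.0000554 s.

t_s ≈ 0.0000554 s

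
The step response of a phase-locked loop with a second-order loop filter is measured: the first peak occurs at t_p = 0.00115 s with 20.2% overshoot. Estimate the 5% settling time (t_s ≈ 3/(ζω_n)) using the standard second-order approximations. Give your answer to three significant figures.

ζ from %OS: ζ = |ln 0.202|/√(π²+ln²0.202) = 0.454.
t_p = π/ω_d ⇒ ω_d = 2730 rad/s; then ω_n = ω_d/√(1−ζ²) = 3070 rad/s.
t_s ≈ 3/(ζω_n) = 3/(0.454·3070) = 0.00216 s.

t_s ≈ 0.00216 s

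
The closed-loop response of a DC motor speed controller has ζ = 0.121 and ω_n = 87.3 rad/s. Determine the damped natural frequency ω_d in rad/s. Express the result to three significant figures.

ω_d = ω_n√(1−ζ²) = 87.3·√0.985 = 86.7 rad/s.

ω_d ≈ 86.7 rad/s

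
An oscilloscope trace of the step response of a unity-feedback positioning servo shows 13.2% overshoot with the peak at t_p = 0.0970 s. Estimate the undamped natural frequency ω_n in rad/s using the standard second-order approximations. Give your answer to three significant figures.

ω_n ≈ 38.5 rad/s

ζ from %OS: ζ = |ln 0.132|/√(π²+ln²0.132) = 0.542.
From t_p = π/ω_d, ω_d = π/0.0970 = 32.4 rad/s, so ω_n = ω_d/√(1−ζ²) = 38.5 rad/s.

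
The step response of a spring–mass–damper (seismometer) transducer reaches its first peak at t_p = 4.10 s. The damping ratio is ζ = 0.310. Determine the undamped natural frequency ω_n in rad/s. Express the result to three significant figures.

Peak time t_p = π/ω_d, so ω_d = π/t_p = π/4.10 = 0.766 rad/s.
ω_n = ω_d/√(1−ζ²) = 0.766/√0.904 = 0.806 rad/s.

ω_n ≈ 0.806 rad/s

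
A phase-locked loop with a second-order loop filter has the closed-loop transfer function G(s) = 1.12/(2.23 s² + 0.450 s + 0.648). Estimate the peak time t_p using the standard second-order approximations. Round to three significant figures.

t_p ≈ 5.93 s

Dividing through by 2.23: denominator becomes s² + 0.2018 s + 0.2906.
So ω_n = √0.2906 = 0.539 rad/s and ζ = 0.2018/(2·0.539) = 0.187.
The damped frequency ω_d = ω_n√(1−ζ²) = 0.530 rad/s. t_p = π/ω_d = 5.93 s.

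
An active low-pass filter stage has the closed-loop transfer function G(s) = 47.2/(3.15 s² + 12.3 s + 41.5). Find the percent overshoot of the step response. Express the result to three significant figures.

Dividing through by 3.15: denominator becomes s² + 3.905 s + 13.17.
So ω_n = √13.17 = 3.63 rad/s and ζ = 3.905/(2·3.63) = 0.538.
Overshoot: exp(−π·0.538/√(1−0.538²)) = 0.135, i.e. 13.5%.

%OS ≈ 13.5%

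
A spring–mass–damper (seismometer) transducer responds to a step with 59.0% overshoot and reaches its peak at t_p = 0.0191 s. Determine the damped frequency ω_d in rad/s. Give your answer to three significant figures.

ω_d ≈ 164 rad/s

t_p = π/ω_d, so ω_d = π/0.0191 = 164 rad/s.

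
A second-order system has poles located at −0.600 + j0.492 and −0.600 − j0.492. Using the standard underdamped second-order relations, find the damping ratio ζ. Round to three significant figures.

With σ = 0.600, ω_d = 0.492: ω_n = √(σ²+ω_d²) = 0.776 rad/s, ζ = σ/ω_n = 0.773.

ζ ≈ 0.773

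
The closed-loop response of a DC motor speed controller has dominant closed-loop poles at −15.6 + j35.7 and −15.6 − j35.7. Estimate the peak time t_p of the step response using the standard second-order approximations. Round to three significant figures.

t_p = π/ω_d with ω_d = 35.7 (the imaginary part), so t_p = 0.0880 s.

t_p ≈ 0.0880 s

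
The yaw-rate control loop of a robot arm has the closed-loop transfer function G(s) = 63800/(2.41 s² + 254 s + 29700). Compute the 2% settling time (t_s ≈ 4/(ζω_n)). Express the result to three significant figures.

t_s ≈ 0.0759 s

Dividing through by 2.41: denominator becomes s² + 105.4 s + 12320.
So ω_n = √12320 = 111 rad/s and ζ = 105.4/(2·111) = 0.475.
t_s ≈ 4/(ζω_n) = 0.0759 s.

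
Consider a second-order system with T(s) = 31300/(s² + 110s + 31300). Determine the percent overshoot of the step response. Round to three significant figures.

Comparing the denominator to s² + 2ζω_n s + ω_n²: ω_n = √31300 = 177 rad/s, and 2ζω_n = 110 so ζ = 110/(2·177) = 0.311.
Overshoot: exp(−π·0.311/√(1−0.311²)) = 0.358, i.e. 35.8%.

%OS ≈ 35.8%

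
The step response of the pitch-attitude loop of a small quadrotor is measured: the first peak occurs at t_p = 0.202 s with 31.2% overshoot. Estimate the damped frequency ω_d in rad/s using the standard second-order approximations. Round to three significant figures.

ω_d ≈ 15.6 rad/s

t_p = π/ω_d, so ω_d = π/0.202 = 15.6 rad/s.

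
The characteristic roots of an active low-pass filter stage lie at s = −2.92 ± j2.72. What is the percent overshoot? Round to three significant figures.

With σ = 2.92, ω_d = 2.72: ω_n = √(σ²+ω_d²) = 3.99 rad/s, ζ = σ/ω_n = 0.732.
%OS = 100 e^{−πζ/√(1−ζ²)} with ζ = 0.732 gives 3.43%.

%OS ≈ 3.43%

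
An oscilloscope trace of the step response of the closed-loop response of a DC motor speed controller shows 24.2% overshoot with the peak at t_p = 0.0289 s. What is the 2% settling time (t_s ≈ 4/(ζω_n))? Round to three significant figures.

t_s ≈ 0.0815 s

ζ from %OS: ζ = |ln 0.242|/√(π²+ln²0.242) = 0.412.
From t_p = π/ω_d, ω_d = π/0.0289 = 109 rad/s, so ω_n = ω_d/√(1−ζ²) = 119 rad/s.
t_s ≈ 4/(ζω_n) = 4/(0.412·119) = 0.0815 s.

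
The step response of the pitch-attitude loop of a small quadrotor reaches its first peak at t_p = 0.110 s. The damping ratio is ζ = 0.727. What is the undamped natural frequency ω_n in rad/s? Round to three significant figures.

ω_n ≈ 41.6 rad/s

Peak time t_p = π/ω_d, so ω_d = π/t_p = π/0.110 = 28.6 rad/s.
ω_n = ω_d/√(1−ζ²) = 28.6/√0.471 = 41.6 rad/s.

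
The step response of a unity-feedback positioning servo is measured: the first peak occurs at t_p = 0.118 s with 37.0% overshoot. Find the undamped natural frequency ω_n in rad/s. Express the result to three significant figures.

ω_n ≈ 27.9 rad/s

From the overshoot, ζ = −ln(OS)/√(π²+ln²(OS)) = 0.302.
t_p = π/ω_d ⇒ ω_d = 26.6 rad/s; then ω_n = ω_d/√(1−ζ²) = 27.9 rad/s.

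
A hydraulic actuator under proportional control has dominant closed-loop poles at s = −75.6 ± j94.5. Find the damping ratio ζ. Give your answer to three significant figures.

ζ ≈ 0.625

The poles are at −σ ± jω_d with σ = 75.6 and ω_d = 94.5, so ω_n = √(σ²+ω_d²) = 121 rad/s and ζ = σ/ω_n = 0.625.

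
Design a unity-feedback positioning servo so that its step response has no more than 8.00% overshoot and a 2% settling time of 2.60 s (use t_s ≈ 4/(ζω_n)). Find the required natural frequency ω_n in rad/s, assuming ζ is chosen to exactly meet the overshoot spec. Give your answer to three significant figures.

Inverting the overshoot relation: ζ = |ln 0.0800|/√(π² + ln²0.0800) = 0.627.
From t_s ≈ 4/(ζω_n): ω_n = 4/(ζ·t_s) = 4/(0.627·2.60) = 2.46 rad/s.

ω_n ≈ 2.46 rad/s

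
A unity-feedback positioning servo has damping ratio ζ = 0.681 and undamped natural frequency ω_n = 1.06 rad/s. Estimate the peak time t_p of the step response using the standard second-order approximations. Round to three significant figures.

The damped frequency is ω_d = ω_n√(1−ζ²) = 1.06·√(1−0.464) = 0.776 rad/s.
Peak time t_p = π/ω_d = π/0.776 = 4.05 s.

t_p ≈ 4.05 s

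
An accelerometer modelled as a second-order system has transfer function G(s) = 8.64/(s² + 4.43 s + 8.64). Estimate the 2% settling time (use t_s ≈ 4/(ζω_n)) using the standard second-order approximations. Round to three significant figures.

Comparing the denominator to s² + 2ζω_n s + ω_n²: ω_n = √8.64 = 2.94 rad/s, and 2ζω_n = 4.43 so ζ = 4.43/(2·2.94) = 0.754.
t_s ≈ 4/(ζω_n) = 4/(0.754·2.94) = 1.81 s.

t_s ≈ 1.81 s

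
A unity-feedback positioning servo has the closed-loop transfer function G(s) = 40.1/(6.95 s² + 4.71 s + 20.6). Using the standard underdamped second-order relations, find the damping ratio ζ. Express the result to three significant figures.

ζ ≈ 0.197

Dividing through by 6.95: denominator becomes s² + 0.6777 s + 2.964.
So ω_n = √2.964 = 1.72 rad/s and ζ = 0.6777/(2·1.72) = 0.197.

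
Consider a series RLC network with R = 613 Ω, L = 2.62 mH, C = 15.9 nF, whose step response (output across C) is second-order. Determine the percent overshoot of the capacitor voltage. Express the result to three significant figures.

%OS ≈ 2.68%

For a series RLC circuit (capacitor voltage as output), ω_n = 1/√(LC) = 1/√(2.62 mH · 15.9 nF) = 155000 rad/s.
ζ = (R/2)·√(C/L) = (613/2)·√(15.9 nF/2.62 mH) = 0.755.
%OS = 100·exp(−πζ/√(1−ζ²)) = 2.68%.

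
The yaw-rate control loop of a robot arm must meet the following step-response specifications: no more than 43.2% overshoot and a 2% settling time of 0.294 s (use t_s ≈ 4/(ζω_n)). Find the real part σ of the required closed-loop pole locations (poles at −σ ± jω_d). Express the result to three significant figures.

The settling-time spec alone fixes σ = ζω_n = 4/t_s = 4/0.294 = 13.6.
(Overshoot then fixes ζ = 0.258 and hence ω_d = σ·√(1−ζ²)/ζ = 50.9 rad/s.)

σ ≈ 13.6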